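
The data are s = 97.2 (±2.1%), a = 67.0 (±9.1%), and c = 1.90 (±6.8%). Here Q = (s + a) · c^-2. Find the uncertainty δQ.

6.44

Let u = s + a = 164. δu = √(δs² + δa²) = √(4.17 + 37.2) = 6.43, so δu/u = 0.0392.
Q is then a monomial in u, c:
δQ/Q = √((δu/u)² + (-2·δc/c)²) = √(0.00153 + 0.0185) = 0.142
Q = 45.5, so δQ = 0.142 × 45.5 = 6.44.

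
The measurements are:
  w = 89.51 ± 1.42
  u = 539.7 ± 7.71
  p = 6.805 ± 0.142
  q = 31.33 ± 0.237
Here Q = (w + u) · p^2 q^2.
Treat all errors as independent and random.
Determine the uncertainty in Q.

Let h = w + u = 629.2. δh = √(δw² + δu²) = √(2.02 + 59.4) = 7.84, so δh/h = 0.0125.
Q is then a monomial in h, p, q:
δQ/Q = √((δh/h)² + (2·δp/p)² + (2·δq/q)²) = √(0.000155 + 0.00174 + 0.000229) = 0.0461
Q = 2.86e+07, so δQ = 0.0461 × 2.86e+07 = 1.32e+06.

1.32e+06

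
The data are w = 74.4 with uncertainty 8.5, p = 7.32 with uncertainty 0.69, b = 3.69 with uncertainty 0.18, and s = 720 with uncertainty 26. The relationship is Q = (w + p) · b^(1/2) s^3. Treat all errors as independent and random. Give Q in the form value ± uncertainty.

Let u = w + p = 81.7. δu = √(δw² + δp²) = √(72.2 + 0.476) = 8.53, so δu/u = 0.104.
Q is then a monomial in u, b, s:
δQ/Q = √((δu/u)² + (½·δb/b)² + (3·δs/s)²) = √(0.0109 + 0.000595 + 0.0117) = 0.152
Q = 5.86e+10, so δQ = 0.152 × 5.86e+10 = 8.93e+09.

(5.86 ± 0.893) × 10^10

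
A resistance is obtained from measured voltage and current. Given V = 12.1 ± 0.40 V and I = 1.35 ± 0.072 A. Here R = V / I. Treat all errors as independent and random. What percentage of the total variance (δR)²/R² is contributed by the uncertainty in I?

72.2%

(δR/R)² = (1·δV/V)² + (-1·δI/I)²
  V term: (1×0.0331)² = 0.00109
  I term: (-1×0.0533)² = 0.00284
Total = 0.00394. Share from I = 0.00284/0.00394 = 0.722.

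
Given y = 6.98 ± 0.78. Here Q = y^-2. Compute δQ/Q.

Q ∝ y^-2, so δQ/Q = |-2| · δy/y = 2 × 0.112 = 0.223.

0.223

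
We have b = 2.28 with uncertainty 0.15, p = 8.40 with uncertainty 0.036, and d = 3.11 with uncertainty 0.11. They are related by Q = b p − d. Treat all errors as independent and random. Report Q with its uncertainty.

Let w = b·p = 19.2. δw/w = √((1·δb/b)² + (1·δp/p)²) = √(0.00433 + 1.84e-05) = 0.0659, so δw = 1.26.
Q = w − d: δQ = √(δw² + δd²) = √(1.59 + 0.0121) = 1.27
Q = 16.0.

16.0 ± 1.27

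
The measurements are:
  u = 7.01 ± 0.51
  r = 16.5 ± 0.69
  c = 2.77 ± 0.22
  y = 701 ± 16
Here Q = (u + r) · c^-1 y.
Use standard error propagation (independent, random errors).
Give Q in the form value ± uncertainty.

5950 ± 537

Let w = u + r = 23.5. δw = √(δu² + δr²) = √(0.260 + 0.476) = 0.858, so δw/w = 0.0365.
Q is then a monomial in w, c, y:
δQ/Q = √((δw/w)² + (-1·δc/c)² + (1·δy/y)²) = √(0.00133 + 0.00631 + 0.000521) = 0.0903
Q = 5950, so δQ = 0.0903 × 5950 = 537.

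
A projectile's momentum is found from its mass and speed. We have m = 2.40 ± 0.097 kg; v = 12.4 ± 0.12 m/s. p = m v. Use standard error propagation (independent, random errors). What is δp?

Products/powers → add relative errors in quadrature, weighted by exponent:
  (1·δm/m)² = (1×0.0404)² = 0.00163;  (1·δv/v)² = (1×0.00968)² = 9.37e-05
δp/p = √(0.00173) = 0.0416
p = 29.8 kg·m/s, so δp = 0.0416 × 29.8 = 1.24 kg·m/s.

1.24 kg·m/s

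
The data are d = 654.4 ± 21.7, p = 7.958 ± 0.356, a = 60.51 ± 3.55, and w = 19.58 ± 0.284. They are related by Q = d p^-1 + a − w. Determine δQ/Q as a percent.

4.71%

Let h = d·p^-1 = 82.23. δh/h = √((1·δd/d)² + (-1·δp/p)²) = √(0.00110 + 0.00200) = 0.0557, so δh = 4.58.
Q = h + a − w: δQ = √(δh² + δa² + δw²) = √(21.0 + 12.6 + 0.0807) = 5.80
Q = 123.2, so δQ/Q = 5.80/123.2 = 0.0471.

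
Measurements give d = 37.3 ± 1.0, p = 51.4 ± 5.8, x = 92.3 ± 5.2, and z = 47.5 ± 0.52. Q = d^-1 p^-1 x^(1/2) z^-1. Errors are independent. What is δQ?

Each factor contributes (exponent × relative error)² to (δQ/Q)²:
  (-1·δd/d)² = (-1×0.0268)² = 0.000719;  (-1·δp/p)² = (-1×0.113)² = 0.0127;  (½·δx/x)² = (0.5×0.0563)² = 0.000793;  (-1·δz/z)² = (-1×0.0109)² = 0.000120
δQ/Q = √(0.0144) = 0.120
Q = 0.000105, so δQ = 0.120 × 0.000105 = 1.26e-05.

1.26e-05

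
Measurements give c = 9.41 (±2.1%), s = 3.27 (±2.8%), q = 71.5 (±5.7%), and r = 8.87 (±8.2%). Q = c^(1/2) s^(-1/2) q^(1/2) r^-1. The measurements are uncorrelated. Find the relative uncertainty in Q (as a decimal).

0.0886

Relative error in a monomial: (δQ/Q)² = Σ (nᵢ · δxᵢ/xᵢ)².
  (½·δc/c)² = (0.5×0.0210)² = 0.000110;  (−½·δs/s)² = (-0.5×0.0280)² = 0.000196;  (½·δq/q)² = (0.5×0.0570)² = 0.000812;  (-1·δr/r)² = (-1×0.0820)² = 0.00672
δQ/Q = √(0.00784) = 0.0886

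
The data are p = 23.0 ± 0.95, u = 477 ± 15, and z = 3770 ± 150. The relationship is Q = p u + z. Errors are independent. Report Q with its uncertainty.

Let w = p·u = 11000. δw/w = √((1·δp/p)² + (1·δu/u)²) = √(0.00171 + 0.000989) = 0.0519, so δw = 570.
Q = w + z: δQ = √(δw² + δz²) = √(3.24e+05 + 22500) = 589
Q = 14700.

14700 ± 589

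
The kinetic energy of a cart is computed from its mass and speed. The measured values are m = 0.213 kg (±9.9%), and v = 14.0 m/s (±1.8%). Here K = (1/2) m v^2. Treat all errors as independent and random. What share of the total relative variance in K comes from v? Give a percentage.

(δK/K)² = (1·δm/m)² + (2·δv/v)²
  m term: (1×0.0990)² = 0.00980
  v term: (2×0.0180)² = 0.00130
Total = 0.0111. Share from v = 0.00130/0.0111 = 0.117.

11.7%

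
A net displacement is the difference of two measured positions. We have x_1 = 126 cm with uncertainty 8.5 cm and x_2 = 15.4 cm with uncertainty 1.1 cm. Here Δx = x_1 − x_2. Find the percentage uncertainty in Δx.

Δx is a linear combination, so absolute uncertainties add in quadrature:
  (δx_1)² = 72.2;  (δx_2)² = 1.21
δΔx = √(73.5) = 8.57 cm
Δx = 111 cm, so δΔx/Δx = 8.57/111 = 0.0775.

7.75%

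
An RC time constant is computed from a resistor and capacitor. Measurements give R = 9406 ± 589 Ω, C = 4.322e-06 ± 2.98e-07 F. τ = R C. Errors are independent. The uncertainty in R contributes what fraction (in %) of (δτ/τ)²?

45.2%

(δτ/τ)² = (1·δR/R)² + (1·δC/C)²
  R term: (1×0.0626)² = 0.00392
  C term: (1×0.0689)² = 0.00475
Total = 0.00868. Share from R = 0.00392/0.00868 = 0.452.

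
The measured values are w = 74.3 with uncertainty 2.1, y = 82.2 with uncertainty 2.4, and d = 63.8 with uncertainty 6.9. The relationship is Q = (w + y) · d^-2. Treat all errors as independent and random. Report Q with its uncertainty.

Let u = w + y = 156. δu = √(δw² + δy²) = √(4.41 + 5.76) = 3.19, so δu/u = 0.0204.
Q is then a monomial in u, d:
δQ/Q = √((δu/u)² + (-2·δd/d)²) = √(0.000415 + 0.0468) = 0.217
Q = 0.0384, so δQ = 0.217 × 0.0384 = 0.00835.

0.0384 ± 0.00835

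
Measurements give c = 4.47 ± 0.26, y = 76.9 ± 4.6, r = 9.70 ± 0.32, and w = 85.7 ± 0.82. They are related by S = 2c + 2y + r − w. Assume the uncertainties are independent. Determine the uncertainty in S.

9.26

S is a linear combination, so absolute uncertainties add in quadrature:
  (2·δc)² = 0.270;  (2·δy)² = 84.6;  (δr)² = 0.102;  (δw)² = 0.672
δS = √(85.7) = 9.26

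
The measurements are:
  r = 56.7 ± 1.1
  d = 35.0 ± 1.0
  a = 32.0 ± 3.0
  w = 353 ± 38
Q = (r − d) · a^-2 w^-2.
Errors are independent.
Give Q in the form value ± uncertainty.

(1.70 ± 0.499) × 10^-7

Let u = r − d = 21.7. δu = √(δr² + δd²) = √(1.21 + 1.00) = 1.49, so δu/u = 0.0685.
Q is then a monomial in u, a, w:
δQ/Q = √((δu/u)² + (-2·δa/a)² + (-2·δw/w)²) = √(0.00469 + 0.0352 + 0.0464) = 0.294
Q = 1.7e-07, so δQ = 0.294 × 1.7e-07 = 4.99e-08.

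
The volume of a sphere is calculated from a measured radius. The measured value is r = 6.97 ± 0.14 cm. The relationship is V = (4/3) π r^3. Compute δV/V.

0.0603

For a monomial V ∝ r^3, fractional errors add in quadrature:
  (3·δr/r)² = (3×0.0201)² = 0.00363
δV/V = √(0.00363) = 0.0603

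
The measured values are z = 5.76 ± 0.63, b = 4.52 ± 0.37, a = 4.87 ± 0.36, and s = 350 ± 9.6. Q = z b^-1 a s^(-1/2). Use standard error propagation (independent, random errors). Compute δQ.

Relative error in a monomial: (δQ/Q)² = Σ (nᵢ · δxᵢ/xᵢ)².
  (1·δz/z)² = (1×0.109)² = 0.0120;  (-1·δb/b)² = (-1×0.0819)² = 0.00670;  (1·δa/a)² = (1×0.0739)² = 0.00546;  (−½·δs/s)² = (-0.5×0.0274)² = 0.000188
δQ/Q = √(0.0243) = 0.156
Q = 0.332, so δQ = 0.156 × 0.332 = 0.0517.

0.0517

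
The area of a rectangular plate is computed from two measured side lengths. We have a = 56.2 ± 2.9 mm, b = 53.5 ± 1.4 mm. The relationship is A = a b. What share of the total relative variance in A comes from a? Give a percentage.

(δA/A)² = (1·δa/a)² + (1·δb/b)²
  a term: (1×0.0516)² = 0.00266
  b term: (1×0.0262)² = 0.000685
Total = 0.00335. Share from a = 0.00266/0.00335 = 0.795.

79.5%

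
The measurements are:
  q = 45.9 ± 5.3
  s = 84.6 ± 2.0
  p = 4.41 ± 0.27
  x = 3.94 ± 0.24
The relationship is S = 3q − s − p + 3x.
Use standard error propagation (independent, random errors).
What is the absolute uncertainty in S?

S is a linear combination, so absolute uncertainties add in quadrature:
  (3·δq)² = 253;  (δs)² = 4.00;  (δp)² = 0.0729;  (3·δx)² = 0.518
δS = √(257) = 16.0

16.0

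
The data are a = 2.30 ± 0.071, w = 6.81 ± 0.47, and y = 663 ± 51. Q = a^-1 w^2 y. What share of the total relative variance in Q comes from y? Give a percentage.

(δQ/Q)² = (-1·δa/a)² + (2·δw/w)² + (1·δy/y)²
  a term: (-1×0.0309)² = 0.000953
  w term: (2×0.0690)² = 0.0191
  y term: (1×0.0769)² = 0.00592
Total = 0.0259. Share from y = 0.00592/0.0259 = 0.228.

22.8%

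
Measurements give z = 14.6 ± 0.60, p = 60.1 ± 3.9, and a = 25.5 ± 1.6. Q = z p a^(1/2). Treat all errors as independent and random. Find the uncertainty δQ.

Since Q is a product/quotient, work with relative uncertainties:
  (1·δz/z)² = (1×0.0411)² = 0.00169;  (1·δp/p)² = (1×0.0649)² = 0.00421;  (½·δa/a)² = (0.5×0.0627)² = 0.000984
δQ/Q = √(0.00688) = 0.0830
Q = 4430, so δQ = 0.0830 × 4430 = 368.

368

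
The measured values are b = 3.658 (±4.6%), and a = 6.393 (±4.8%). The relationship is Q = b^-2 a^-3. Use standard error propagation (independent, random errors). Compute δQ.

4.89e-05

Each factor contributes (exponent × relative error)² to (δQ/Q)²:
  (-2·δb/b)² = (-2×0.0460)² = 0.00846;  (-3·δa/a)² = (-3×0.0480)² = 0.0207
δQ/Q = √(0.0292) = 0.171
Q = 0.0002860, so δQ = 0.171 × 0.0002860 = 4.89e-05.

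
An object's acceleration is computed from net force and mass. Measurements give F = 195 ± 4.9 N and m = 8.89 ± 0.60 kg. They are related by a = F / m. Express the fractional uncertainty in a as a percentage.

a is a product of powers, so relative uncertainties combine in quadrature:
  (1·δF/F)² = (1×0.0251)² = 0.000631;  (-1·δm/m)² = (-1×0.0675)² = 0.00456
δa/a = √(0.00519) = 0.0720

7.20%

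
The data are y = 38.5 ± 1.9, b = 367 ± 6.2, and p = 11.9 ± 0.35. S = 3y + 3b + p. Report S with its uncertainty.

1230 ± 19.5

Each term contributes (cᵢ δxᵢ)² to (δS)²:
  (3·δy)² = 32.5;  (3·δb)² = 346;  (δp)² = 0.122
δS = √(379) = 19.5
S = 1230.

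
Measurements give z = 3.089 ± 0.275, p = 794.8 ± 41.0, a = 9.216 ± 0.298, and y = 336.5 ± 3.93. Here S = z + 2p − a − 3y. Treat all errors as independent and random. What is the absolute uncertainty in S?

S is a linear combination, so absolute uncertainties add in quadrature:
  (δz)² = 0.0756;  (2·δp)² = 6720;  (δa)² = 0.0888;  (3·δy)² = 139
δS = √(6860) = 82.8

82.8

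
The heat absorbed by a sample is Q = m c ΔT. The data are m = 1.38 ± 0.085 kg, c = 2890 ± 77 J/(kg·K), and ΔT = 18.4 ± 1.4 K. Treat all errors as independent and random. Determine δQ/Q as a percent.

Q is a product of powers, so relative uncertainties combine in quadrature:
  (1·δm/m)² = (1×0.0616)² = 0.00379;  (1·δc/c)² = (1×0.0266)² = 0.000710;  (1·δΔT/ΔT)² = (1×0.0761)² = 0.00579
δQ/Q = √(0.0103) = 0.101

10.1%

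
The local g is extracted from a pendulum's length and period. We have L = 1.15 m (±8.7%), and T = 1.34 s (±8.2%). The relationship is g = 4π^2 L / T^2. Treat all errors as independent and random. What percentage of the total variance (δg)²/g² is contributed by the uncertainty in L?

(δg/g)² = (1·δL/L)² + (-2·δT/T)²
  L term: (1×0.0870)² = 0.00757
  T term: (-2×0.0820)² = 0.0269
Total = 0.0345. Share from L = 0.00757/0.0345 = 0.220.

22.0%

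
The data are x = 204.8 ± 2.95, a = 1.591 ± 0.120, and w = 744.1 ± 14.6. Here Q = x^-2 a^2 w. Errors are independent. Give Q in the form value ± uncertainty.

Products/powers → add relative errors in quadrature, weighted by exponent:
  (-2·δx/x)² = (-2×0.0144)² = 0.000830;  (2·δa/a)² = (2×0.0754)² = 0.0228;  (1·δw/w)² = (1×0.0196)² = 0.000385
δQ/Q = √(0.0240) = 0.155
Q = 0.04491, so δQ = 0.155 × 0.04491 = 0.00695.

0.04491 ± 0.00695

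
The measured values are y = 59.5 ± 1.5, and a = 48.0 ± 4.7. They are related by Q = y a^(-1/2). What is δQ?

Q is a product of powers, so relative uncertainties combine in quadrature:
  (1·δy/y)² = (1×0.0252)² = 0.000636;  (−½·δa/a)² = (-0.5×0.0979)² = 0.00240
δQ/Q = √(0.00303) = 0.0551
Q = 8.59, so δQ = 0.0551 × 8.59 = 0.473.

0.473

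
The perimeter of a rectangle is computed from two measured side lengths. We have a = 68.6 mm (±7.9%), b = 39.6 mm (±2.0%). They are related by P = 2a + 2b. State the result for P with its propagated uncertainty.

216 ± 11.0 mm

For a sum/difference, combine absolute errors in quadrature:
  (2·δa)² = 117;  (2·δb)² = 2.51
δP = √(120) = 11.0 mm
P = 216 mm.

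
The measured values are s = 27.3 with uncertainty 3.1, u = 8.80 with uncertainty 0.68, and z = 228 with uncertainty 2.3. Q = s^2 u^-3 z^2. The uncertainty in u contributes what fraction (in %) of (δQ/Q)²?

(δQ/Q)² = (2·δs/s)² + (-3·δu/u)² + (2·δz/z)²
  s term: (2×0.114)² = 0.0516
  u term: (-3×0.0773)² = 0.0537
  z term: (2×0.0101)² = 0.000407
Total = 0.106. Share from u = 0.0537/0.106 = 0.508.

50.8%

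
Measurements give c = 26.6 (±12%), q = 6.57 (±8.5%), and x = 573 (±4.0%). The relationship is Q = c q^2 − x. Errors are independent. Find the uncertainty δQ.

Let p = c·q^2 = 1150. δp/p = √((1·δc/c)² + (2·δq/q)²) = √(0.0144 + 0.0289) = 0.208, so δp = 239.
Q = p − x: δQ = √(δp² + δx²) = √(57100 + 525) = 240

240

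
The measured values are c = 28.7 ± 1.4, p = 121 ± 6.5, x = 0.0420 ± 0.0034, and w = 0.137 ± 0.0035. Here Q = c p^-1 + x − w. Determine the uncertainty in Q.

0.0179

Let h = c·p^-1 = 0.237. δh/h = √((1·δc/c)² + (-1·δp/p)²) = √(0.00238 + 0.00289) = 0.0726, so δh = 0.0172.
Q = h + x − w: δQ = √(δh² + δx² + δw²) = √(0.000296 + 1.16e-05 + 1.23e-05) = 0.0179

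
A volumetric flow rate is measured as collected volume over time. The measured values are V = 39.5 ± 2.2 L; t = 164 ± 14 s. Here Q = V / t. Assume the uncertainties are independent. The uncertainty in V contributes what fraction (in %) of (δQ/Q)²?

(δQ/Q)² = (1·δV/V)² + (-1·δt/t)²
  V term: (1×0.0557)² = 0.00310
  t term: (-1×0.0854)² = 0.00729
Total = 0.0104. Share from V = 0.00310/0.0104 = 0.299.

29.9%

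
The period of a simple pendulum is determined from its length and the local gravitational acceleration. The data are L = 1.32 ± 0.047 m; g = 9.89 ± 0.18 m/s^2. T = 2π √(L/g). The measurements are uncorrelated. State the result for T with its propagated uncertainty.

2.30 ± 0.0459 s

Relative error in a monomial: (δT/T)² = Σ (nᵢ · δxᵢ/xᵢ)².
  (½·δL/L)² = (0.5×0.0356)² = 0.000317;  (−½·δg/g)² = (-0.5×0.0182)² = 8.28e-05
δT/T = √(0.000400) = 0.0200
T = 2.30 s, so δT = 0.0200 × 2.30 = 0.0459 s.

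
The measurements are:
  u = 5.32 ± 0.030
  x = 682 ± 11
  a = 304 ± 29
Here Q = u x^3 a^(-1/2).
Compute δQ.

For a monomial Q ∝ u, x^3, a^(-1/2), fractional errors add in quadrature:
  (1·δu/u)² = (1×0.00564)² = 3.18e-05;  (3·δx/x)² = (3×0.0161)² = 0.00234;  (−½·δa/a)² = (-0.5×0.0954)² = 0.00228
δQ/Q = √(0.00465) = 0.0682
Q = 9.68e+07, so δQ = 0.0682 × 9.68e+07 = 6.6e+06.

6.6e+06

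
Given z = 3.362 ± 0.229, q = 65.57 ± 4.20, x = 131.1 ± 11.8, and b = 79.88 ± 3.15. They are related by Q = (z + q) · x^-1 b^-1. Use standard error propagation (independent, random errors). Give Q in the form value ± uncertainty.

Let u = z + q = 68.93. δu = √(δz² + δq²) = √(0.0524 + 17.6) = 4.21, so δu/u = 0.0610.
Q is then a monomial in u, x, b:
δQ/Q = √((δu/u)² + (-1·δx/x)² + (-1·δb/b)²) = √(0.00372 + 0.00810 + 0.00156) = 0.116
Q = 0.006582, so δQ = 0.116 × 0.006582 = 0.000761.

0.006582 ± 0.000761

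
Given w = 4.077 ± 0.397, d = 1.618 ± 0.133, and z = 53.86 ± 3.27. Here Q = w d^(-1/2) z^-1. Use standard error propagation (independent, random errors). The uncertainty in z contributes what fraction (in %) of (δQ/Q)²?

24.8%

(δQ/Q)² = (1·δw/w)² + (−½·δd/d)² + (-1·δz/z)²
  w term: (1×0.0974)² = 0.00948
  d term: (-0.5×0.0822)² = 0.00169
  z term: (-1×0.0607)² = 0.00369
Total = 0.0149. Share from z = 0.00369/0.0149 = 0.248.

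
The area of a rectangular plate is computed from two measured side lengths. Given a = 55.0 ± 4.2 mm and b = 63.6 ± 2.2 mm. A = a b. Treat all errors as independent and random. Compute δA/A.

0.0838

Products/powers → add relative errors in quadrature, weighted by exponent:
  (1·δa/a)² = (1×0.0764)² = 0.00583;  (1·δb/b)² = (1×0.0346)² = 0.00120
δA/A = √(0.00703) = 0.0838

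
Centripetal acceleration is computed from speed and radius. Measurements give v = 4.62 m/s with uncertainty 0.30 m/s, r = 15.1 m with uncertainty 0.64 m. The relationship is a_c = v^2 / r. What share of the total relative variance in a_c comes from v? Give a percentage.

90.4%

(δa_c/a_c)² = (2·δv/v)² + (-1·δr/r)²
  v term: (2×0.0649)² = 0.0169
  r term: (-1×0.0424)² = 0.00180
Total = 0.0187. Share from v = 0.0169/0.0187 = 0.904.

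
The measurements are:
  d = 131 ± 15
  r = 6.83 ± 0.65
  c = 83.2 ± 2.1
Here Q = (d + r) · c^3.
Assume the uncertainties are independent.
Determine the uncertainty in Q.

Let u = d + r = 138. δu = √(δd² + δr²) = √(225 + 0.423) = 15.0, so δu/u = 0.109.
Q is then a monomial in u, c:
δQ/Q = √((δu/u)² + (3·δc/c)²) = √(0.0119 + 0.00573) = 0.133
Q = 7.94e+07, so δQ = 0.133 × 7.94e+07 = 1.05e+07.

1.05e+07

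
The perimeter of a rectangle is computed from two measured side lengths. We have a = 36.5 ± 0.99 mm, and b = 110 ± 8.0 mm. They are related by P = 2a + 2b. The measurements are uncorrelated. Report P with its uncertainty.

Sums and differences: (δP)² = Σ (cᵢ δxᵢ)².
  (2·δa)² = 3.92;  (2·δb)² = 256
δP = √(260) = 16.1 mm
P = 293 mm.

293 ± 16.1 mm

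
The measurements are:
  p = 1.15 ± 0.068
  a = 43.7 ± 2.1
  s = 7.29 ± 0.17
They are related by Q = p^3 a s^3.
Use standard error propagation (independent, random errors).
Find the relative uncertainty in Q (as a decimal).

Products/powers → add relative errors in quadrature, weighted by exponent:
  (3·δp/p)² = (3×0.0591)² = 0.0315;  (1·δa/a)² = (1×0.0481)² = 0.00231;  (3·δs/s)² = (3×0.0233)² = 0.00489
δQ/Q = √(0.0387) = 0.197

0.197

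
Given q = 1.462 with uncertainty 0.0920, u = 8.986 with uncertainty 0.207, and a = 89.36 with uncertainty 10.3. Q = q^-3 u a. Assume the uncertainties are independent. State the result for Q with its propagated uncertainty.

Each factor contributes (exponent × relative error)² to (δQ/Q)²:
  (-3·δq/q)² = (-3×0.0629)² = 0.0356;  (1·δu/u)² = (1×0.0230)² = 0.000531;  (1·δa/a)² = (1×0.115)² = 0.0133
δQ/Q = √(0.0495) = 0.222
Q = 257.0, so δQ = 0.222 × 257.0 = 57.1.

257.0 ± 57.1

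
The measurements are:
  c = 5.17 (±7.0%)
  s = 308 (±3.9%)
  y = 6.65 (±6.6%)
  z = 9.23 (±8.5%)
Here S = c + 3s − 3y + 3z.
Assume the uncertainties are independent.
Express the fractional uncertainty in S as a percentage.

S is a linear combination, so absolute uncertainties add in quadrature:
  (δc)² = 0.131;  (3·δs)² = 1300;  (3·δy)² = 1.73;  (3·δz)² = 5.54
δS = √(1310) = 36.1
S = 937, so δS/S = 36.1/937 = 0.0386.

3.86%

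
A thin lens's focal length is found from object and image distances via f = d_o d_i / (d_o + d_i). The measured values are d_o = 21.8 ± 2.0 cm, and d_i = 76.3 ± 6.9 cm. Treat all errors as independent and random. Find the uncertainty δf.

1.26 cm

∂f/∂d_o = (d_i/(d_o+d_i))² = 0.605;  ∂f/∂d_i = (d_o/(d_o+d_i))² = 0.0494
δf = √((∂f/∂d_o · δd_o)² + (∂f/∂d_i · δd_i)²) = √(1.46 + 0.116) = 1.26 cm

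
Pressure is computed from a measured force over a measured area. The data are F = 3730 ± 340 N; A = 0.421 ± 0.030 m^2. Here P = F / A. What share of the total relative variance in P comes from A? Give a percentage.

(δP/P)² = (1·δF/F)² + (-1·δA/A)²
  F term: (1×0.0912)² = 0.00831
  A term: (-1×0.0713)² = 0.00508
Total = 0.0134. Share from A = 0.00508/0.0134 = 0.379.

37.9%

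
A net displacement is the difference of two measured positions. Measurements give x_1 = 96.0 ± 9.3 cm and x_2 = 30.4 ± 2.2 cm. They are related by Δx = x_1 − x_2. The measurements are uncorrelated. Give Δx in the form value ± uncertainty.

65.6 ± 9.56 cm

Each term contributes (cᵢ δxᵢ)² to (δΔx)²:
  (δx_1)² = 86.5;  (δx_2)² = 4.84
δΔx = √(91.3) = 9.56 cm
Δx = 65.6 cm.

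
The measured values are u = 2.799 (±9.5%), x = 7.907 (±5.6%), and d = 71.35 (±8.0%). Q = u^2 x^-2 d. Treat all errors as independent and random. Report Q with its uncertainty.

Q is a product of powers, so relative uncertainties combine in quadrature:
  (2·δu/u)² = (2×0.0950)² = 0.0361;  (-2·δx/x)² = (-2×0.0560)² = 0.0125;  (1·δd/d)² = (1×0.0800)² = 0.00640
δQ/Q = √(0.0550) = 0.235
Q = 8.941, so δQ = 0.235 × 8.941 = 2.10.

8.941 ± 2.10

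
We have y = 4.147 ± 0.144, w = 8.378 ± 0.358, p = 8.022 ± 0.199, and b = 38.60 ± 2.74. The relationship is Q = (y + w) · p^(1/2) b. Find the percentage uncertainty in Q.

7.84%

Let u = y + w = 12.53. δu = √(δy² + δw²) = √(0.0207 + 0.128) = 0.386, so δu/u = 0.0308.
Q is then a monomial in u, p, b:
δQ/Q = √((δu/u)² + (½·δp/p)² + (1·δb/b)²) = √(0.000949 + 0.000154 + 0.00504) = 0.0784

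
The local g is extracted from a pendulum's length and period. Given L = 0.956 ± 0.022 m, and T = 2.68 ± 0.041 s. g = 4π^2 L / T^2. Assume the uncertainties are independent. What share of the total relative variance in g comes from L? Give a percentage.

(δg/g)² = (1·δL/L)² + (-2·δT/T)²
  L term: (1×0.0230)² = 0.000530
  T term: (-2×0.0153)² = 0.000936
Total = 0.00147. Share from L = 0.000530/0.00147 = 0.361.

36.1%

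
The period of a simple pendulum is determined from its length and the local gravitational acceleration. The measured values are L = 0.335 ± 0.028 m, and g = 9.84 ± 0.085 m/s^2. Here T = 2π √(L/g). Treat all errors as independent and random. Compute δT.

Each factor contributes (exponent × relative error)² to (δT/T)²:
  (½·δL/L)² = (0.5×0.0836)² = 0.00175;  (−½·δg/g)² = (-0.5×0.00864)² = 1.87e-05
δT/T = √(0.00177) = 0.0420
T = 1.16 s, so δT = 0.0420 × 1.16 = 0.0487 s.

0.0487 s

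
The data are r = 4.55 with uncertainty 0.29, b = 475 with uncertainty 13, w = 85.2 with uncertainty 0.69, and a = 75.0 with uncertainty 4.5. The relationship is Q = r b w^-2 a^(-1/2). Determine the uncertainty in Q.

For a monomial Q ∝ r, b, w^-2, a^(-1/2), fractional errors add in quadrature:
  (1·δr/r)² = (1×0.0637)² = 0.00406;  (1·δb/b)² = (1×0.0274)² = 0.000749;  (-2·δw/w)² = (-2×0.00810)² = 0.000262;  (−½·δa/a)² = (-0.5×0.0600)² = 0.000900
δQ/Q = √(0.00597) = 0.0773
Q = 0.0344, so δQ = 0.0773 × 0.0344 = 0.00266.

0.00266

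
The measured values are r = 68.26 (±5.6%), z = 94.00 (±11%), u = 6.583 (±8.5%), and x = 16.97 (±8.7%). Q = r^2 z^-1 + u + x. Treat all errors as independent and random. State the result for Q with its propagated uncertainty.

Let p = r^2·z^-1 = 49.57. δp/p = √((2·δr/r)² + (-1·δz/z)²) = √(0.0125 + 0.0121) = 0.157, so δp = 7.78.
Q = p + u + x: δQ = √(δp² + δu² + δx²) = √(60.6 + 0.313 + 2.18) = 7.94
Q = 73.12.

73.12 ± 7.94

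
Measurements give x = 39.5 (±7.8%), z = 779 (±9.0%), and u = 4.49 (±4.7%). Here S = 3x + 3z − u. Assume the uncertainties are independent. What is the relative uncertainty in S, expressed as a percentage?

8.59%

Sums and differences: (δS)² = Σ (cᵢ δxᵢ)².
  (3·δx)² = 85.4;  (3·δz)² = 44200;  (δu)² = 0.0445
δS = √(44300) = 211
S = 2450, so δS/S = 211/2450 = 0.0859.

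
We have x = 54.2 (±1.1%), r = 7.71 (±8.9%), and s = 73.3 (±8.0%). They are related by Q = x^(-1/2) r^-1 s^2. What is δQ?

For a monomial Q ∝ x^(-1/2), r^-1, s^2, fractional errors add in quadrature:
  (−½·δx/x)² = (-0.5×0.0110)² = 3.03e-05;  (-1·δr/r)² = (-1×0.0890)² = 0.00792;  (2·δs/s)² = (2×0.0800)² = 0.0256
δQ/Q = √(0.0336) = 0.183
Q = 94.7, so δQ = 0.183 × 94.7 = 17.3.

17.3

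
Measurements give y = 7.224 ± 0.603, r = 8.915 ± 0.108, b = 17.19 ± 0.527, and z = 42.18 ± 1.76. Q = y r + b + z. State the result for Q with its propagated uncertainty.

Let p = y·r = 64.40. δp/p = √((1·δy/y)² + (1·δr/r)²) = √(0.00697 + 0.000147) = 0.0843, so δp = 5.43.
Q = p + b + z: δQ = √(δp² + δb² + δz²) = √(29.5 + 0.278 + 3.10) = 5.73
Q = 123.8.

123.8 ± 5.73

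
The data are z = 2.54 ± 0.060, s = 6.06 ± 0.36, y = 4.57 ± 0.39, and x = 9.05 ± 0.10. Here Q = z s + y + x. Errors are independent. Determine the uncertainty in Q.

Let p = z·s = 15.4. δp/p = √((1·δz/z)² + (1·δs/s)²) = √(0.000558 + 0.00353) = 0.0639, so δp = 0.984.
Q = p + y + x: δQ = √(δp² + δy² + δx²) = √(0.968 + 0.152 + 0.0100) = 1.06

1.06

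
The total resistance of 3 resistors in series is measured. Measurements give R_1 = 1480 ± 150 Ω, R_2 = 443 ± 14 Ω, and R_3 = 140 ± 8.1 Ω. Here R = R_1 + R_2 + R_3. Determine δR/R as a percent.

7.31%

Each term contributes (cᵢ δxᵢ)² to (δR)²:
  (δR_1)² = 22500;  (δR_2)² = 196;  (δR_3)² = 65.6
δR = √(22800) = 151 Ω
R = 2060 Ω, so δR/R = 151/2060 = 0.0731.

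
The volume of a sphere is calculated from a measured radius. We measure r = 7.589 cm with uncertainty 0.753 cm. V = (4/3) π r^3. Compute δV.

545 cm^3

Since V is a product/quotient, work with relative uncertainties:
  (3·δr/r)² = (3×0.0992)² = 0.0886
δV/V = √(0.0886) = 0.298
V = 1831 cm^3, so δV = 0.298 × 1831 = 545 cm^3.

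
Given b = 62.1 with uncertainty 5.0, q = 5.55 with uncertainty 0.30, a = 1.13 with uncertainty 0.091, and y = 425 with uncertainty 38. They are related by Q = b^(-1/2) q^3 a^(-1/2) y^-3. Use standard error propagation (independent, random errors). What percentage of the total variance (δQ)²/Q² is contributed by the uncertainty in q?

(δQ/Q)² = (−½·δb/b)² + (3·δq/q)² + (−½·δa/a)² + (-3·δy/y)²
  b term: (-0.5×0.0805)² = 0.00162
  q term: (3×0.0541)² = 0.0263
  a term: (-0.5×0.0805)² = 0.00162
  y term: (-3×0.0894)² = 0.0720
Total = 0.101. Share from q = 0.0263/0.101 = 0.259.

25.9%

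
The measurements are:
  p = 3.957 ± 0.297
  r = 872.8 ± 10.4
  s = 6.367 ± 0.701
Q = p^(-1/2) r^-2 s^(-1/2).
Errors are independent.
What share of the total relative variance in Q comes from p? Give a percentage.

28.1%

(δQ/Q)² = (−½·δp/p)² + (-2·δr/r)² + (−½·δs/s)²
  p term: (-0.5×0.0751)² = 0.00141
  r term: (-2×0.0119)² = 0.000568
  s term: (-0.5×0.110)² = 0.00303
Total = 0.00501. Share from p = 0.00141/0.00501 = 0.281.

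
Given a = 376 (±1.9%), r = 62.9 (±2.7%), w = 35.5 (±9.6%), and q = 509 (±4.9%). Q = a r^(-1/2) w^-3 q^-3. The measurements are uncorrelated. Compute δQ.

2.61e-12

Each factor contributes (exponent × relative error)² to (δQ/Q)²:
  (1·δa/a)² = (1×0.0190)² = 0.000361;  (−½·δr/r)² = (-0.5×0.0270)² = 0.000182;  (-3·δw/w)² = (-3×0.0960)² = 0.0829;  (-3·δq/q)² = (-3×0.0490)² = 0.0216
δQ/Q = √(0.105) = 0.324
Q = 8.04e-12, so δQ = 0.324 × 8.04e-12 = 2.61e-12.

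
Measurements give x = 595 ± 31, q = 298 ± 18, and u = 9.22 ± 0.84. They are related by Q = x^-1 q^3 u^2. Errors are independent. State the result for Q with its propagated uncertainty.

Products/powers → add relative errors in quadrature, weighted by exponent:
  (-1·δx/x)² = (-1×0.0521)² = 0.00271;  (3·δq/q)² = (3×0.0604)² = 0.0328;  (2·δu/u)² = (2×0.0911)² = 0.0332
δQ/Q = √(0.0688) = 0.262
Q = 3.78e+06, so δQ = 0.262 × 3.78e+06 = 9.91e+05.

(3.78 ± 0.991) × 10^6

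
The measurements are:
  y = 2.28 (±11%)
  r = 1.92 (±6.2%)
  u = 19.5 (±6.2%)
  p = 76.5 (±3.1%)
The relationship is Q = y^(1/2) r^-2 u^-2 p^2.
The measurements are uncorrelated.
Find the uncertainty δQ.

1.22

Products/powers → add relative errors in quadrature, weighted by exponent:
  (½·δy/y)² = (0.5×0.110)² = 0.00302;  (-2·δr/r)² = (-2×0.0620)² = 0.0154;  (-2·δu/u)² = (-2×0.0620)² = 0.0154;  (2·δp/p)² = (2×0.0310)² = 0.00384
δQ/Q = √(0.0376) = 0.194
Q = 6.30, so δQ = 0.194 × 6.30 = 1.22.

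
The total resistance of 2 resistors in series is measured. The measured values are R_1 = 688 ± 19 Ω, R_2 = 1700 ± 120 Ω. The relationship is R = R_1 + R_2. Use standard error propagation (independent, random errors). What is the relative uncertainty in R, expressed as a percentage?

R is a linear combination, so absolute uncertainties add in quadrature:
  (δR_1)² = 361;  (δR_2)² = 14400
δR = √(14800) = 121 Ω
R = 2390 Ω, so δR/R = 121/2390 = 0.0509.

5.09%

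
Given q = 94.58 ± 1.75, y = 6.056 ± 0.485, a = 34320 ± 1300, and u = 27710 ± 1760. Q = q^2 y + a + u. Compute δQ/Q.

0.0452

Let p = q^2·y = 54170. δp/p = √((2·δq/q)² + (1·δy/y)²) = √(0.00137 + 0.00641) = 0.0882, so δp = 4780.
Q = p + a + u: δQ = √(δp² + δa² + δu²) = √(2.28e+07 + 1.69e+06 + 3.1e+06) = 5260
Q = 116200, so δQ/Q = 5260/116200 = 0.0452.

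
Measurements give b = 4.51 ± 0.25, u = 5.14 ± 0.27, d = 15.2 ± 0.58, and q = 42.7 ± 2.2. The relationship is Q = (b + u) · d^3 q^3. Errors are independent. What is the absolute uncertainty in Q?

Let w = b + u = 9.65. δw = √(δb² + δu²) = √(0.0625 + 0.0729) = 0.368, so δw/w = 0.0381.
Q is then a monomial in w, d, q:
δQ/Q = √((δw/w)² + (3·δd/d)² + (3·δq/q)²) = √(0.00145 + 0.0131 + 0.0239) = 0.196
Q = 2.64e+09, so δQ = 0.196 × 2.64e+09 = 5.17e+08.

5.17e+08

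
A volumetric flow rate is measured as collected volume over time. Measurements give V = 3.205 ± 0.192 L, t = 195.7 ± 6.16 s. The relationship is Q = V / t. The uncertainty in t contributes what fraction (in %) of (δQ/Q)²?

21.6%

(δQ/Q)² = (1·δV/V)² + (-1·δt/t)²
  V term: (1×0.0599)² = 0.00359
  t term: (-1×0.0315)² = 0.000991
Total = 0.00458. Share from t = 0.000991/0.00458 = 0.216.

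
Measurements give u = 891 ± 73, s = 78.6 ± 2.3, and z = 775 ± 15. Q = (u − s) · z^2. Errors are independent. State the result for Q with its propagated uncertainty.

(4.88 ± 0.478) × 10^8

Let w = u − s = 812. δw = √(δu² + δs²) = √(5330 + 5.29) = 73.0, so δw/w = 0.0899.
Q is then a monomial in w, z:
δQ/Q = √((δw/w)² + (2·δz/z)²) = √(0.00808 + 0.00150) = 0.0979
Q = 4.88e+08, so δQ = 0.0979 × 4.88e+08 = 4.78e+07.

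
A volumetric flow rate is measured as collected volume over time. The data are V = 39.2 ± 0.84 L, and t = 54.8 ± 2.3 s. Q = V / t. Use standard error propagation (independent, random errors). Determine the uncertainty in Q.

0.0337 L/s

Relative error in a monomial: (δQ/Q)² = Σ (nᵢ · δxᵢ/xᵢ)².
  (1·δV/V)² = (1×0.0214)² = 0.000459;  (-1·δt/t)² = (-1×0.0420)² = 0.00176
δQ/Q = √(0.00222) = 0.0471
Q = 0.715 L/s, so δQ = 0.0471 × 0.715 = 0.0337 L/s.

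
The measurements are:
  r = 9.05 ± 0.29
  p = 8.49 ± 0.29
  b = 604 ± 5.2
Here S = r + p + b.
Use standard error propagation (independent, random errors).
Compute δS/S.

S is a linear combination, so absolute uncertainties add in quadrature:
  (δr)² = 0.0841;  (δp)² = 0.0841;  (δb)² = 27.0
δS = √(27.2) = 5.22
S = 622, so δS/S = 5.22/622 = 0.00839.

0.00839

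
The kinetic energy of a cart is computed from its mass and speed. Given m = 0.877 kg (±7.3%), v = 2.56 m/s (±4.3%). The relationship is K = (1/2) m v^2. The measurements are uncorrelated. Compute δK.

K is a product of powers, so relative uncertainties combine in quadrature:
  (1·δm/m)² = (1×0.0730)² = 0.00533;  (2·δv/v)² = (2×0.0430)² = 0.00740
δK/K = √(0.0127) = 0.113
K = 2.87 J, so δK = 0.113 × 2.87 = 0.324 J.

0.324 J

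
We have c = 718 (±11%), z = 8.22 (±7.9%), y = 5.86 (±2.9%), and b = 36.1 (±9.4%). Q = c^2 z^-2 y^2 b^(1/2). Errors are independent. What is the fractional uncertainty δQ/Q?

Relative error in a monomial: (δQ/Q)² = Σ (nᵢ · δxᵢ/xᵢ)².
  (2·δc/c)² = (2×0.110)² = 0.0484;  (-2·δz/z)² = (-2×0.0790)² = 0.0250;  (2·δy/y)² = (2×0.0290)² = 0.00336;  (½·δb/b)² = (0.5×0.0940)² = 0.00221
δQ/Q = √(0.0789) = 0.281

0.281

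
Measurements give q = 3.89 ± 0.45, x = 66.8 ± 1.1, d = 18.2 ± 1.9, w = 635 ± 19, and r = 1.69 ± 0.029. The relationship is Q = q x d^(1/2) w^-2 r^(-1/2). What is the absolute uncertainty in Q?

0.000299

Products/powers → add relative errors in quadrature, weighted by exponent:
  (1·δq/q)² = (1×0.116)² = 0.0134;  (1·δx/x)² = (1×0.0165)² = 0.000271;  (½·δd/d)² = (0.5×0.104)² = 0.00272;  (-2·δw/w)² = (-2×0.0299)² = 0.00358;  (−½·δr/r)² = (-0.5×0.0172)² = 7.36e-05
δQ/Q = √(0.0200) = 0.142
Q = 0.00211, so δQ = 0.142 × 0.00211 = 0.000299.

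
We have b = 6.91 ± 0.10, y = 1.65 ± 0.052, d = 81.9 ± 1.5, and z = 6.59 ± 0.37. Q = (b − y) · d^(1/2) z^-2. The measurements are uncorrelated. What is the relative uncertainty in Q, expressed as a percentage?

Let u = b − y = 5.26. δu = √(δb² + δy²) = √(0.0100 + 0.00270) = 0.113, so δu/u = 0.0214.
Q is then a monomial in u, d, z:
δQ/Q = √((δu/u)² + (½·δd/d)² + (-2·δz/z)²) = √(0.000459 + 8.39e-05 + 0.0126) = 0.115

11.5%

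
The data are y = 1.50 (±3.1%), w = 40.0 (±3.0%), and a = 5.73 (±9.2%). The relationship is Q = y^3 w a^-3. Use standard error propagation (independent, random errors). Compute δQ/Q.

0.293

For a monomial Q ∝ y^3, w, a^-3, fractional errors add in quadrature:
  (3·δy/y)² = (3×0.0310)² = 0.00865;  (1·δw/w)² = (1×0.0300)² = 0.000900;  (-3·δa/a)² = (-3×0.0920)² = 0.0762
δQ/Q = √(0.0857) = 0.293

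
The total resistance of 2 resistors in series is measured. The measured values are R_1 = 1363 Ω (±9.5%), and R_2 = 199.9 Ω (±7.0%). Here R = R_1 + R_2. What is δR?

Each term contributes (cᵢ δxᵢ)² to (δR)²:
  (δR_1)² = 16800;  (δR_2)² = 196
δR = √(17000) = 130 Ω

130 Ω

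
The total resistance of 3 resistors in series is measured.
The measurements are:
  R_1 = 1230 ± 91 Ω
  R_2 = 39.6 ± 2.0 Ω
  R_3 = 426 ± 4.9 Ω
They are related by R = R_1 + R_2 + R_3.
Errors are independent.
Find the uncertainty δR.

91.2 Ω

Each term contributes (cᵢ δxᵢ)² to (δR)²:
  (δR_1)² = 8280;  (δR_2)² = 4.00;  (δR_3)² = 24.0
δR = √(8310) = 91.2 Ω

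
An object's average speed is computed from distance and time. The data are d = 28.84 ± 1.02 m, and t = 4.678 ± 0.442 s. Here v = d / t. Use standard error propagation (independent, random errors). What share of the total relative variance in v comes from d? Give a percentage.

12.3%

(δv/v)² = (1·δd/d)² + (-1·δt/t)²
  d term: (1×0.0354)² = 0.00125
  t term: (-1×0.0945)² = 0.00893
Total = 0.0102. Share from d = 0.00125/0.0102 = 0.123.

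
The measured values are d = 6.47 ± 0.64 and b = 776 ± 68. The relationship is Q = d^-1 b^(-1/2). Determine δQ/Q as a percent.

10.8%

Products/powers → add relative errors in quadrature, weighted by exponent:
  (-1·δd/d)² = (-1×0.0989)² = 0.00978;  (−½·δb/b)² = (-0.5×0.0876)² = 0.00192
δQ/Q = √(0.0117) = 0.108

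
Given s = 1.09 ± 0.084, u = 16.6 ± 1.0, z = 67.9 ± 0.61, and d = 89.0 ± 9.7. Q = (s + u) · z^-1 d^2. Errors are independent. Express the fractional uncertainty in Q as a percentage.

22.5%

Let w = s + u = 17.7. δw = √(δs² + δu²) = √(0.00706 + 1.00) = 1.00, so δw/w = 0.0567.
Q is then a monomial in w, z, d:
δQ/Q = √((δw/w)² + (-1·δz/z)² + (2·δd/d)²) = √(0.00322 + 8.07e-05 + 0.0475) = 0.225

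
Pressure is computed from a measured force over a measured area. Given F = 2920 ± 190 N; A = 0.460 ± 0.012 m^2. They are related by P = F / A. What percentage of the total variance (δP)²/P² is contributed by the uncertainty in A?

(δP/P)² = (1·δF/F)² + (-1·δA/A)²
  F term: (1×0.0651)² = 0.00423
  A term: (-1×0.0261)² = 0.000681
Total = 0.00491. Share from A = 0.000681/0.00491 = 0.138.

13.8%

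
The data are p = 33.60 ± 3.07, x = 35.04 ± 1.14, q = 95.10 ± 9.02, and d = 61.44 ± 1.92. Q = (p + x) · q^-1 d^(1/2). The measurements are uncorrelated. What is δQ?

0.607

Let u = p + x = 68.64. δu = √(δp² + δx²) = √(9.42 + 1.30) = 3.27, so δu/u = 0.0477.
Q is then a monomial in u, q, d:
δQ/Q = √((δu/u)² + (-1·δq/q)² + (½·δd/d)²) = √(0.00228 + 0.00900 + 0.000244) = 0.107
Q = 5.657, so δQ = 0.107 × 5.657 = 0.607.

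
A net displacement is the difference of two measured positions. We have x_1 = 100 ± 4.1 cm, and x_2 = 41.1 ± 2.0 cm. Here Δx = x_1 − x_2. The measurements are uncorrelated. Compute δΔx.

4.56 cm

Δx is a linear combination, so absolute uncertainties add in quadrature:
  (δx_1)² = 16.8;  (δx_2)² = 4.00
δΔx = √(20.8) = 4.56 cm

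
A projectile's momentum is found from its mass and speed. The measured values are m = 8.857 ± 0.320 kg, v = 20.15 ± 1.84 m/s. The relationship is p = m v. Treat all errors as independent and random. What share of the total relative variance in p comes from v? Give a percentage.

(δp/p)² = (1·δm/m)² + (1·δv/v)²
  m term: (1×0.0361)² = 0.00131
  v term: (1×0.0913)² = 0.00834
Total = 0.00964. Share from v = 0.00834/0.00964 = 0.865.

86.5%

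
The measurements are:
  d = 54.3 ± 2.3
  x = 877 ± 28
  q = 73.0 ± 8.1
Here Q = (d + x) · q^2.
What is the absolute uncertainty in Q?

Let u = d + x = 931. δu = √(δd² + δx²) = √(5.29 + 784) = 28.1, so δu/u = 0.0302.
Q is then a monomial in u, q:
δQ/Q = √((δu/u)² + (2·δq/q)²) = √(0.000910 + 0.0492) = 0.224
Q = 4.96e+06, so δQ = 0.224 × 4.96e+06 = 1.11e+06.

1.11e+06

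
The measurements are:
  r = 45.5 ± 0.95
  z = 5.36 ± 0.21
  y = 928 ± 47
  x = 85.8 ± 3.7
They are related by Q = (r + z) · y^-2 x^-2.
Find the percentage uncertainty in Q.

Let u = r + z = 50.9. δu = √(δr² + δz²) = √(0.902 + 0.0441) = 0.973, so δu/u = 0.0191.
Q is then a monomial in u, y, x:
δQ/Q = √((δu/u)² + (-2·δy/y)² + (-2·δx/x)²) = √(0.000366 + 0.0103 + 0.00744) = 0.134

13.4%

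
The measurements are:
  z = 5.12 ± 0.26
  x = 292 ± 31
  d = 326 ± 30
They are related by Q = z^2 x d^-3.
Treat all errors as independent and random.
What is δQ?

6.91e-05

Since Q is a product/quotient, work with relative uncertainties:
  (2·δz/z)² = (2×0.0508)² = 0.0103;  (1·δx/x)² = (1×0.106)² = 0.0113;  (-3·δd/d)² = (-3×0.0920)² = 0.0762
δQ/Q = √(0.0978) = 0.313
Q = 0.000221, so δQ = 0.313 × 0.000221 = 6.91e-05.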